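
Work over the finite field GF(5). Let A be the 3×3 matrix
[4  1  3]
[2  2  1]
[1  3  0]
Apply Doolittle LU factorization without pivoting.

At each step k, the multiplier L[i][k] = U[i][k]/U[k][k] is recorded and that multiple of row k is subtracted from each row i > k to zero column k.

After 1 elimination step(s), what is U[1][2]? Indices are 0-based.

k=0: U[0][0]=4
  eliminate (1,0): mult=3, new row 1: (0, 4, 2); set L[1][0]=3
  eliminate (2,0): mult=4, new row 2: (0, 4, 3); set L[2][0]=4

U[1][2] = 2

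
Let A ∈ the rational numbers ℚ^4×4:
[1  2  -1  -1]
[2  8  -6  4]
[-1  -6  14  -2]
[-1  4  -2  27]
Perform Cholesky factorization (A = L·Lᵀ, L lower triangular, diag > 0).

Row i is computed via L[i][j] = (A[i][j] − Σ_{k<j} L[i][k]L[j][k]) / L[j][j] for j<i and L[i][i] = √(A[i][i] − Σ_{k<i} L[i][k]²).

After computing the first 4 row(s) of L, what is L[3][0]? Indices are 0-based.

Step 1: L[0][0] = √(1) = 1.
  L[1][0] = (2) / L[0][0] = 2.
Step 2: L[1][1] = √(4) = 2.
  L[2][0] = (-1) / L[0][0] = -1.
  L[2][1] = (-4) / L[1][1] = -2.
Step 3: L[2][2] = √(9) = 3.
  L[3][0] = (-1) / L[0][0] = -1.
  L[3][1] = (6) / L[1][1] = 3.
  L[3][2] = (3) / L[2][2] = 1.
Step 4: L[3][3] = √(16) = 4.

L[3][0] = -1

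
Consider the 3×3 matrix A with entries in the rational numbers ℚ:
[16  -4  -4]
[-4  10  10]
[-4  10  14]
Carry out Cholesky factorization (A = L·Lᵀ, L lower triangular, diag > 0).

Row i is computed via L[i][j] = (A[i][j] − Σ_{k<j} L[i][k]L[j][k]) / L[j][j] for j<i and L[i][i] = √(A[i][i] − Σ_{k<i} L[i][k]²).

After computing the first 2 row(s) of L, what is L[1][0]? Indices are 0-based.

Step 1: L[0][0] = √(16) = 4.
  L[1][0] = (-4) / L[0][0] = -1.
Step 2: L[1][1] = √(9) = 3.

L[1][0] = -1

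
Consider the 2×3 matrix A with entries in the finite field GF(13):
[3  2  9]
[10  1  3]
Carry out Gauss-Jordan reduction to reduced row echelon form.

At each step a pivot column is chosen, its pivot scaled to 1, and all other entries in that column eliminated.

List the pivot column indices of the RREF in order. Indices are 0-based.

[1] R0 /= 3  ⇒  (1, 5, 3)
     R1 -= 10·R0  ⇒  (0, 3, 12)
[2] R1 /= 3  ⇒  (0, 1, 4)
     R0 -= 5·R1  ⇒  (1, 0, 9)

pivot columns: 0, 1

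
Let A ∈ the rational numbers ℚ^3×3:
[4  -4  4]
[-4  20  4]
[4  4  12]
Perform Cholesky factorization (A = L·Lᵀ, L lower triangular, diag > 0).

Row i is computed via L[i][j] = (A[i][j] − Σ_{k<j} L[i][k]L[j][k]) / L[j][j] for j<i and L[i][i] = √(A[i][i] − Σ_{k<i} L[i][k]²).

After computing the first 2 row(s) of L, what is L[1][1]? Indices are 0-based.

L[1][1] = 4

Step 1: L[0][0] = √(4) = 2.
  L[1][0] = (-4) / L[0][0] = -2.
Step 2: L[1][1] = √(16) = 4.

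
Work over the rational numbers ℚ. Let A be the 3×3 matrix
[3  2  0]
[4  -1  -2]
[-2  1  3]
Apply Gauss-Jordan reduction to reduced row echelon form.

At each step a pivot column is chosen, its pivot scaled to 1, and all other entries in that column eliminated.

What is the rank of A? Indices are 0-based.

rank = 3

step 1: normalize row 0 (÷3) = (1, 2/3, 0)
  row 1: subtract 4×row0 = (0, -11/3, -2)
  row 2: subtract -2×row0 = (0, 7/3, 3)
step 2: normalize row 1 (÷-11/3) = (0, 1, 6/11)
  row 0: subtract 2/3×row1 = (1, 0, -4/11)
  row 2: subtract 7/3×row1 = (0, 0, 19/11)
step 3: normalize row 2 (÷19/11) = (0, 0, 1)
  row 0: subtract -4/11×row2 = (1, 0, 0)
  row 1: subtract 6/11×row2 = (0, 1, 0)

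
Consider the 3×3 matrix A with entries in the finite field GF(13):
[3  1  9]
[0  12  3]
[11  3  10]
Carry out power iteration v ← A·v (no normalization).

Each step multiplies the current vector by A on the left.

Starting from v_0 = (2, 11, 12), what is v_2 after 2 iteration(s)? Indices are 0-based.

v_0 = (2, 11, 12).
v_1 = A·v_0 = (8, 12, 6).
v_2 = A·v_1 = (12, 6, 2).

v_2 = (12, 6, 2)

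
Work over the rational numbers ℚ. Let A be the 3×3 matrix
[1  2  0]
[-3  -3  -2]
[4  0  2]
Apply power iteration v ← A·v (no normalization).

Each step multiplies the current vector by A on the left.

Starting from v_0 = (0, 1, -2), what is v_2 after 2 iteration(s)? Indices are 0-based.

v_0 = (0, 1, -2).
v_1 = A·v_0 = (2, 1, -4).
v_2 = A·v_1 = (4, -1, 0).

v_2 = (4, -1, 0)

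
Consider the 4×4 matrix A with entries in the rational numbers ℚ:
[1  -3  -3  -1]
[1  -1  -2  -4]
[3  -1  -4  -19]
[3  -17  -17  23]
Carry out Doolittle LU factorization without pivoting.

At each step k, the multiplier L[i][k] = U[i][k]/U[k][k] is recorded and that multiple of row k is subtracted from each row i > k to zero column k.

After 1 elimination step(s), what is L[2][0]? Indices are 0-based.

Step 1: pivot at (0,0) is 1.
  row1 ← row1 − (1)·row0  ⇒  L[1][0]=1, U row1=(0, 2, 1, -3)
  row2 ← row2 − (3)·row0  ⇒  L[2][0]=3, U row2=(0, 8, 5, -16)
  row3 ← row3 − (3)·row0  ⇒  L[3][0]=3, U row3=(0, -8, -8, 26)

L[2][0] = 3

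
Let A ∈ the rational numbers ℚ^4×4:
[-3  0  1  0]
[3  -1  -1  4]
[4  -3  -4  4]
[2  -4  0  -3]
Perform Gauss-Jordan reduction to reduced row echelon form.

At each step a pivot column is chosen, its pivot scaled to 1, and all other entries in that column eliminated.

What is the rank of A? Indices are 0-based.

pivot(0,0)=-3: scale R0 → (1, 0, -1/3, 0)
  clear (1,0): R1 −= (3)R0 → (0, -1, 0, 4)
  clear (2,0): R2 −= (4)R0 → (0, -3, -8/3, 4)
  clear (3,0): R3 −= (2)R0 → (0, -4, 2/3, -3)
pivot(1,1)=-1: scale R1 → (0, 1, 0, -4)
  clear (2,1): R2 −= (-3)R1 → (0, 0, -8/3, -8)
  clear (3,1): R3 −= (-4)R1 → (0, 0, 2/3, -19)
pivot(2,2)=-8/3: scale R2 → (0, 0, 1, 3)
  clear (0,2): R0 −= (-1/3)R2 → (1, 0, 0, 1)
  clear (3,2): R3 −= (2/3)R2 → (0, 0, 0, -21)
pivot(3,3)=-21: scale R3 → (0, 0, 0, 1)
  clear (0,3): R0 −= (1)R3 → (1, 0, 0, 0)
  clear (1,3): R1 −= (-4)R3 → (0, 1, 0, 0)
  clear (2,3): R2 −= (3)R3 → (0, 0, 1, 0)

rank = 4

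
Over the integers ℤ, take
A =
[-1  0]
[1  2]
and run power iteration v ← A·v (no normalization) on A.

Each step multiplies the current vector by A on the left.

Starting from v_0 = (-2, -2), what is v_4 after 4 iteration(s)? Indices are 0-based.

v_4 = (-2, -42)

v_0 = (-2, -2).
v_1 = A·v_0 = (2, -6).
v_2 = A·v_1 = (-2, -10).
v_3 = A·v_2 = (2, -22).
v_4 = A·v_3 = (-2, -42).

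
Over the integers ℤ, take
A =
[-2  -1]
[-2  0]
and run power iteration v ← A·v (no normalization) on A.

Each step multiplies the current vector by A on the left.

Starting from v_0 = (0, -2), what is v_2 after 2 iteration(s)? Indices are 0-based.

v_0 = (0, -2).
v_1 = A·v_0 = (2, 0).
v_2 = A·v_1 = (-4, -4).

v_2 = (-4, -4)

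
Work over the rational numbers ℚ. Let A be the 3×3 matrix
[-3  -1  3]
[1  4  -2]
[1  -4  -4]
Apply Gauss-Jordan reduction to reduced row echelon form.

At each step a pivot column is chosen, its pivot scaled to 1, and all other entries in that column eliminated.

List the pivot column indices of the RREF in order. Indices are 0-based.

pivot columns: 0, 1, 2

[1] R0 /= -3  ⇒  (1, 1/3, -1)
     R1 -= 1·R0  ⇒  (0, 11/3, -1)
     R2 -= 1·R0  ⇒  (0, -13/3, -3)
[2] R1 /= 11/3  ⇒  (0, 1, -3/11)
     R0 -= 1/3·R1  ⇒  (1, 0, -10/11)
     R2 -= -13/3·R1  ⇒  (0, 0, -46/11)
[3] R2 /= -46/11  ⇒  (0, 0, 1)
     R0 -= -10/11·R2  ⇒  (1, 0, 0)
     R1 -= -3/11·R2  ⇒  (0, 1, 0)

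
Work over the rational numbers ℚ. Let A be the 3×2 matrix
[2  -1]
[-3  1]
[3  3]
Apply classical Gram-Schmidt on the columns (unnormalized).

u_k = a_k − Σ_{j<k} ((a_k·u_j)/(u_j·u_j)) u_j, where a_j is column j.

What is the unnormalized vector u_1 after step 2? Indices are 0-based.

u_1 = (-15/11, 17/11, 27/11)

Step 1: u_0 = a_0 = (2, -3, 3).
Step 2: u_1 = a_1 − (2/11)·u_0 = (-15/11, 17/11, 27/11).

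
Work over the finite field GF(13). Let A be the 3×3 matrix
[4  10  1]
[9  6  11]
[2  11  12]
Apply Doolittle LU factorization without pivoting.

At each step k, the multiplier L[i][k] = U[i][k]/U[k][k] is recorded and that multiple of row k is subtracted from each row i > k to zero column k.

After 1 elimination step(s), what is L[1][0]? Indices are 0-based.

L[1][0] = 12

Step 1: pivot at (0,0) is 4.
  row1 ← row1 − (12)·row0  ⇒  L[1][0]=12, U row1=(0, 3, 12)
  row2 ← row2 − (7)·row0  ⇒  L[2][0]=7, U row2=(0, 6, 5)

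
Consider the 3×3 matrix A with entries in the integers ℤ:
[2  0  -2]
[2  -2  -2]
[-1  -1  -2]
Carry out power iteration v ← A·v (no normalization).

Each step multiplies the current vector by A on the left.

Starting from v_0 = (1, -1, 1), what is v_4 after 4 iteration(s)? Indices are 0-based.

v_4 = (24, 16, 8)

v_0 = (1, -1, 1).
v_1 = A·v_0 = (0, 2, -2).
v_2 = A·v_1 = (4, 0, 2).
v_3 = A·v_2 = (4, 4, -8).
v_4 = A·v_3 = (24, 16, 8).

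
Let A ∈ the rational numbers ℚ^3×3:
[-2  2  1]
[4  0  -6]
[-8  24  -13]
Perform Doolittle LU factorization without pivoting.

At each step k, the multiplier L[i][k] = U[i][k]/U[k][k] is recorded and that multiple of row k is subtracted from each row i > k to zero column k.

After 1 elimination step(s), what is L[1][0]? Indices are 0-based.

L[1][0] = -2

Step 1: pivot at (0,0) is -2.
  row1 ← row1 − (-2)·row0  ⇒  L[1][0]=-2, U row1=(0, 4, -4)
  row2 ← row2 − (4)·row0  ⇒  L[2][0]=4, U row2=(0, 16, -17)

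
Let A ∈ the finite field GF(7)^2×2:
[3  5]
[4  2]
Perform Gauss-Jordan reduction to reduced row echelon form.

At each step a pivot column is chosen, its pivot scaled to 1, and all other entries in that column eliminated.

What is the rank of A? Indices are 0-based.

[1] R0 /= 3  ⇒  (1, 4)
     R1 -= 4·R0  ⇒  (0, 0)
column 1 empty below row 1

rank = 1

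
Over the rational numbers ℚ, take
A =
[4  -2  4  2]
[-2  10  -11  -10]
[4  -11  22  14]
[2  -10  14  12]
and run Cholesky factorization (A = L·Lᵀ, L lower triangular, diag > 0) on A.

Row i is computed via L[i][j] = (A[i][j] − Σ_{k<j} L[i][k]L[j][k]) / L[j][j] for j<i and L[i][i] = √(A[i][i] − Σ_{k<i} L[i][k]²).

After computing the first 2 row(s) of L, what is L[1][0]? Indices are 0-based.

L[1][0] = -1

Step 1: L[0][0] = √(4) = 2.
  L[1][0] = (-2) / L[0][0] = -1.
Step 2: L[1][1] = √(9) = 3.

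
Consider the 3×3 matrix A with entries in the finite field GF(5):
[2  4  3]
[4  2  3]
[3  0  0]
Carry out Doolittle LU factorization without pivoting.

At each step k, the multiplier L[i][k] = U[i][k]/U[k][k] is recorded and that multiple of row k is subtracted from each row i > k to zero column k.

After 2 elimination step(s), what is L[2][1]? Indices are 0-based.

[col 0] pivot 2
  R1 -= 2*R0 → (0, 4, 2)  (L[1][0] := 2)
  R2 -= 4*R0 → (0, 4, 3)  (L[2][0] := 4)
[col 1] pivot 4
  R2 -= 1*R1 → (0, 0, 1)  (L[2][1] := 1)

L[2][1] = 1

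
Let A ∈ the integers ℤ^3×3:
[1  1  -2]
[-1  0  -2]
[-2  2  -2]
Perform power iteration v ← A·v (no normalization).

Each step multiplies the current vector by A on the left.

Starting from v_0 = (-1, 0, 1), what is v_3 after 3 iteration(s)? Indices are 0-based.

v_3 = (-9, -4, 6)

v_0 = (-1, 0, 1).
v_1 = A·v_0 = (-3, -1, 0).
v_2 = A·v_1 = (-4, 3, 4).
v_3 = A·v_2 = (-9, -4, 6).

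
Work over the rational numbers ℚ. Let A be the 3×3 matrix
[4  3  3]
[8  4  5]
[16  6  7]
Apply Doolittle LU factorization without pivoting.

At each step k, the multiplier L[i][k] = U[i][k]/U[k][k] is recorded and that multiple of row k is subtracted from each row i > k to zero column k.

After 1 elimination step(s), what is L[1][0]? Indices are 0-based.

Step 1: pivot at (0,0) is 4.
  row1 ← row1 − (2)·row0  ⇒  L[1][0]=2, U row1=(0, -2, -1)
  row2 ← row2 − (4)·row0  ⇒  L[2][0]=4, U row2=(0, -6, -5)

L[1][0] = 2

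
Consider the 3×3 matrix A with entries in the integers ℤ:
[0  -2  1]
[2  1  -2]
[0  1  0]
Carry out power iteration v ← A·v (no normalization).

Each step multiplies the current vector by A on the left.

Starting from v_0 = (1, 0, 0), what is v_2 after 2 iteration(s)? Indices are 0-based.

v_0 = (1, 0, 0).
v_1 = A·v_0 = (0, 2, 0).
v_2 = A·v_1 = (-4, 2, 2).

v_2 = (-4, 2, 2)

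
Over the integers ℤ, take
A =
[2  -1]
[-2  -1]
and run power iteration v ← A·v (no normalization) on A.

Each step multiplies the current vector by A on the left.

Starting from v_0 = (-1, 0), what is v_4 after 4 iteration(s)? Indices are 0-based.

v_0 = (-1, 0).
v_1 = A·v_0 = (-2, 2).
v_2 = A·v_1 = (-6, 2).
v_3 = A·v_2 = (-14, 10).
v_4 = A·v_3 = (-38, 18).

v_4 = (-38, 18)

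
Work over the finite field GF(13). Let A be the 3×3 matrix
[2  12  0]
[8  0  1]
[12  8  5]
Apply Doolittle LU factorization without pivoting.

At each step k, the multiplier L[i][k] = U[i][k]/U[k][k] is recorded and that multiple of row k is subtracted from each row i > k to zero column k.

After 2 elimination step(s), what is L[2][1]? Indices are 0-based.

L[2][1] = 10

[col 0] pivot 2
  R1 -= 4*R0 → (0, 4, 1)  (L[1][0] := 4)
  R2 -= 6*R0 → (0, 1, 5)  (L[2][0] := 6)
[col 1] pivot 4
  R2 -= 10*R1 → (0, 0, 8)  (L[2][1] := 10)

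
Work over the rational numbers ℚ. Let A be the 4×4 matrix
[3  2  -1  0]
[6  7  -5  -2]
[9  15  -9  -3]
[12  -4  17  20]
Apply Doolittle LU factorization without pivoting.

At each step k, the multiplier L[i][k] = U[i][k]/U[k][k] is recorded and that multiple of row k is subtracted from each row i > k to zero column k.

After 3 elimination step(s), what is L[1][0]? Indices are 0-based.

L[1][0] = 2

[col 0] pivot 3
  R1 -= 2*R0 → (0, 3, -3, -2)  (L[1][0] := 2)
  R2 -= 3*R0 → (0, 9, -6, -3)  (L[2][0] := 3)
  R3 -= 4*R0 → (0, -12, 21, 20)  (L[3][0] := 4)
[col 1] pivot 3
  R2 -= 3*R1 → (0, 0, 3, 3)  (L[2][1] := 3)
  R3 -= -4*R1 → (0, 0, 9, 12)  (L[3][1] := -4)
[col 2] pivot 3
  R3 -= 3*R2 → (0, 0, 0, 3)  (L[3][2] := 3)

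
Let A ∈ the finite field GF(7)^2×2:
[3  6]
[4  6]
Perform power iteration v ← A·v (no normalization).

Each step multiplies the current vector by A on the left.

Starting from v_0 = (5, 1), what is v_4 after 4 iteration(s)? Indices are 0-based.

v_0 = (5, 1).
v_1 = A·v_0 = (0, 5).
v_2 = A·v_1 = (2, 2).
v_3 = A·v_2 = (4, 6).
v_4 = A·v_3 = (6, 3).

v_4 = (6, 3)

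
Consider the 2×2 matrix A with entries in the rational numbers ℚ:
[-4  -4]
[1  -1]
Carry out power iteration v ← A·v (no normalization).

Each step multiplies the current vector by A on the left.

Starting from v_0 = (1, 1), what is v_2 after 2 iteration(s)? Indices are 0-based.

v_0 = (1, 1).
v_1 = A·v_0 = (-8, 0).
v_2 = A·v_1 = (32, -8).

v_2 = (32, -8)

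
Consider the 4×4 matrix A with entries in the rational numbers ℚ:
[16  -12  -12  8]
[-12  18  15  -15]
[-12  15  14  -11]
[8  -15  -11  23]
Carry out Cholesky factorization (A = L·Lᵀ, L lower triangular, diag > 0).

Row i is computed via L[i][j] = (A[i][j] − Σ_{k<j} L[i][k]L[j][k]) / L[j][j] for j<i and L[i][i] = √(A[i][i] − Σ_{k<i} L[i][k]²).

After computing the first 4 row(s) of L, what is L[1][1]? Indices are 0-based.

Step 1: L[0][0] = √(16) = 4.
  L[1][0] = (-12) / L[0][0] = -3.
Step 2: L[1][1] = √(9) = 3.
  L[2][0] = (-12) / L[0][0] = -3.
  L[2][1] = (6) / L[1][1] = 2.
Step 3: L[2][2] = √(1) = 1.
  L[3][0] = (8) / L[0][0] = 2.
  L[3][1] = (-9) / L[1][1] = -3.
  L[3][2] = (1) / L[2][2] = 1.
Step 4: L[3][3] = √(9) = 3.

L[1][1] = 3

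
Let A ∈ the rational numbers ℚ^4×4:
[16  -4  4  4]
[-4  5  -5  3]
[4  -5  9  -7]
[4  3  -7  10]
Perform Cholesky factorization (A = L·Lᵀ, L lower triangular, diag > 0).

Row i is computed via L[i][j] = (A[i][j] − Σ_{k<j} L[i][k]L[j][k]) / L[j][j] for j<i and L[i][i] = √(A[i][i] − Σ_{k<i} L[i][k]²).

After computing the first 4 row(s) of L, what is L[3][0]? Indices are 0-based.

L[3][0] = 1

Step 1: L[0][0] = √(16) = 4.
  L[1][0] = (-4) / L[0][0] = -1.
Step 2: L[1][1] = √(4) = 2.
  L[2][0] = (4) / L[0][0] = 1.
  L[2][1] = (-4) / L[1][1] = -2.
Step 3: L[2][2] = √(4) = 2.
  L[3][0] = (4) / L[0][0] = 1.
  L[3][1] = (4) / L[1][1] = 2.
  L[3][2] = (-4) / L[2][2] = -2.
Step 4: L[3][3] = √(1) = 1.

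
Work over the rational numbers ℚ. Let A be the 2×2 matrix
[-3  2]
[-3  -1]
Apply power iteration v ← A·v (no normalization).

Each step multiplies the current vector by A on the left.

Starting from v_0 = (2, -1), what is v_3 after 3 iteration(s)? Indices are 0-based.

v_3 = (16, -71)

v_0 = (2, -1).
v_1 = A·v_0 = (-8, -5).
v_2 = A·v_1 = (14, 29).
v_3 = A·v_2 = (16, -71).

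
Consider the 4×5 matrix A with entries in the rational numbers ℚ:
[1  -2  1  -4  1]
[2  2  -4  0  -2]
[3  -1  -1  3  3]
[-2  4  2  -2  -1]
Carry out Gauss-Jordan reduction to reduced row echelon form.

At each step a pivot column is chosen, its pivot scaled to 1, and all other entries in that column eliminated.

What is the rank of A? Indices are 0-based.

[1] R0 /= 1  ⇒  (1, -2, 1, -4, 1)
     R1 -= 2·R0  ⇒  (0, 6, -6, 8, -4)
     R2 -= 3·R0  ⇒  (0, 5, -4, 15, 0)
     R3 -= -2·R0  ⇒  (0, 0, 4, -10, 1)
[2] R1 /= 6  ⇒  (0, 1, -1, 4/3, -2/3)
     R0 -= -2·R1  ⇒  (1, 0, -1, -4/3, -1/3)
     R2 -= 5·R1  ⇒  (0, 0, 1, 25/3, 10/3)
[3] R2 /= 1  ⇒  (0, 0, 1, 25/3, 10/3)
     R0 -= -1·R2  ⇒  (1, 0, 0, 7, 3)
     R1 -= -1·R2  ⇒  (0, 1, 0, 29/3, 8/3)
     R3 -= 4·R2  ⇒  (0, 0, 0, -130/3, -37/3)
[4] R3 /= -130/3  ⇒  (0, 0, 0, 1, 37/130)
     R0 -= 7·R3  ⇒  (1, 0, 0, 0, 131/130)
     R1 -= 29/3·R3  ⇒  (0, 1, 0, 0, -11/130)
     R2 -= 25/3·R3  ⇒  (0, 0, 1, 0, 25/26)

rank = 4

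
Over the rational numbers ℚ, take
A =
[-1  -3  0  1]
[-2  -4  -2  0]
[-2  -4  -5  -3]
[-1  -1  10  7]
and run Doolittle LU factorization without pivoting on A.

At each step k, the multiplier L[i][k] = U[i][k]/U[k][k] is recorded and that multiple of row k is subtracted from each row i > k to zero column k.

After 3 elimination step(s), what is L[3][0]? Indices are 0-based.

[col 0] pivot -1
  R1 -= 2*R0 → (0, 2, -2, -2)  (L[1][0] := 2)
  R2 -= 2*R0 → (0, 2, -5, -5)  (L[2][0] := 2)
  R3 -= 1*R0 → (0, 2, 10, 6)  (L[3][0] := 1)
[col 1] pivot 2
  R2 -= 1*R1 → (0, 0, -3, -3)  (L[2][1] := 1)
  R3 -= 1*R1 → (0, 0, 12, 8)  (L[3][1] := 1)
[col 2] pivot -3
  R3 -= -4*R2 → (0, 0, 0, -4)  (L[3][2] := -4)

L[3][0] = 1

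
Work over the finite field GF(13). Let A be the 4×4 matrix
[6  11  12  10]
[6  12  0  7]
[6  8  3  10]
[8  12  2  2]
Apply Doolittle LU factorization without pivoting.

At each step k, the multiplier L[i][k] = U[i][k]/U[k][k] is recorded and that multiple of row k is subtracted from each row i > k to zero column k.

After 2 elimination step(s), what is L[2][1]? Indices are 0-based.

[col 0] pivot 6
  R1 -= 1*R0 → (0, 1, 1, 10)  (L[1][0] := 1)
  R2 -= 1*R0 → (0, 10, 4, 0)  (L[2][0] := 1)
  R3 -= 10*R0 → (0, 6, 12, 6)  (L[3][0] := 10)
[col 1] pivot 1
  R2 -= 10*R1 → (0, 0, 7, 4)  (L[2][1] := 10)
  R3 -= 6*R1 → (0, 0, 6, 11)  (L[3][1] := 6)

L[2][1] = 10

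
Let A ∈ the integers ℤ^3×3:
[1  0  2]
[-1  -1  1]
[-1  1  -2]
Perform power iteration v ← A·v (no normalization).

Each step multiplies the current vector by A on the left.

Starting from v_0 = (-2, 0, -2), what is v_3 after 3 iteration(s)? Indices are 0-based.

v_0 = (-2, 0, -2).
v_1 = A·v_0 = (-6, 0, 6).
v_2 = A·v_1 = (6, 12, -6).
v_3 = A·v_2 = (-6, -24, 18).

v_3 = (-6, -24, 18)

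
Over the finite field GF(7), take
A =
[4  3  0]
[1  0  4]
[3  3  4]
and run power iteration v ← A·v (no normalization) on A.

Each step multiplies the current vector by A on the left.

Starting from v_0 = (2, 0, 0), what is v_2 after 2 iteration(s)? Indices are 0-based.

v_2 = (3, 4, 5)

v_0 = (2, 0, 0).
v_1 = A·v_0 = (1, 2, 6).
v_2 = A·v_1 = (3, 4, 5).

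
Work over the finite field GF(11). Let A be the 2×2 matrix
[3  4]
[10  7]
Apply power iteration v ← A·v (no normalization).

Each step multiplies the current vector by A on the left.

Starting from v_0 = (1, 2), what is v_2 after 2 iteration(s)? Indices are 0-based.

v_2 = (8, 3)

v_0 = (1, 2).
v_1 = A·v_0 = (0, 2).
v_2 = A·v_1 = (8, 3).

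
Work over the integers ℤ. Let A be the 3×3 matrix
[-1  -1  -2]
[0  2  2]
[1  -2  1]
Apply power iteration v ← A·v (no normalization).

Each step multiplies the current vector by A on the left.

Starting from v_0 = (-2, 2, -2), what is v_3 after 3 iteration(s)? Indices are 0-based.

v_3 = (12, -40, 40)

v_0 = (-2, 2, -2).
v_1 = A·v_0 = (4, 0, -8).
v_2 = A·v_1 = (12, -16, -4).
v_3 = A·v_2 = (12, -40, 40).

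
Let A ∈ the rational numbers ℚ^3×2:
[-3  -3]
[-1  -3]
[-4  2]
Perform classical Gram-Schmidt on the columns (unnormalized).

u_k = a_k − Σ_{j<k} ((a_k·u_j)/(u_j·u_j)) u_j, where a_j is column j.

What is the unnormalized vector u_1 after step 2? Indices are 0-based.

u_1 = (-33/13, -37/13, 34/13)

Step 1: u_0 = a_0 = (-3, -1, -4).
Step 2: u_1 = a_1 − (2/13)·u_0 = (-33/13, -37/13, 34/13).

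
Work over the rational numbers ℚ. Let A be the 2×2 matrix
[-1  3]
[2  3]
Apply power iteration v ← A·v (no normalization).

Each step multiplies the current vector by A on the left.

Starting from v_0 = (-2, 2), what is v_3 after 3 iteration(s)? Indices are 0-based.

v_0 = (-2, 2).
v_1 = A·v_0 = (8, 2).
v_2 = A·v_1 = (-2, 22).
v_3 = A·v_2 = (68, 62).

v_3 = (68, 62)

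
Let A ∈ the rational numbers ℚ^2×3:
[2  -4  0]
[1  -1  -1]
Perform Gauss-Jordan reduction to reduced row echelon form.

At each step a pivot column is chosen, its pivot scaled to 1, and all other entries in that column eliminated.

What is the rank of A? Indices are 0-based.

step 1: normalize row 0 (÷2) = (1, -2, 0)
  row 1: subtract 1×row0 = (0, 1, -1)
step 2: normalize row 1 (÷1) = (0, 1, -1)
  row 0: subtract -2×row1 = (1, 0, -2)

rank = 2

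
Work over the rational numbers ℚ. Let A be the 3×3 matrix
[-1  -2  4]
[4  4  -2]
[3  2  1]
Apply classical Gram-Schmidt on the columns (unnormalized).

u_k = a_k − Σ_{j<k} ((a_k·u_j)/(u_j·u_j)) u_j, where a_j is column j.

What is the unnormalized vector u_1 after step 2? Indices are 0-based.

Step 1: u_0 = a_0 = (-1, 4, 3).
Step 2: u_1 = a_1 − (12/13)·u_0 = (-14/13, 4/13, -10/13).

u_1 = (-14/13, 4/13, -10/13)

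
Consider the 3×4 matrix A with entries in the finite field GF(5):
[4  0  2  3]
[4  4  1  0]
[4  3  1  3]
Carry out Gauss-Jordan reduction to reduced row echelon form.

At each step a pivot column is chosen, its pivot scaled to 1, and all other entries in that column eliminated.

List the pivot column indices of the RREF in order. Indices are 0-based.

step 1: normalize row 0 (÷4) = (1, 0, 3, 2)
  row 1: subtract 4×row0 = (0, 4, 4, 2)
  row 2: subtract 4×row0 = (0, 3, 4, 0)
step 2: normalize row 1 (÷4) = (0, 1, 1, 3)
  row 2: subtract 3×row1 = (0, 0, 1, 1)
step 3: normalize row 2 (÷1) = (0, 0, 1, 1)
  row 0: subtract 3×row2 = (1, 0, 0, 4)
  row 1: subtract 1×row2 = (0, 1, 0, 2)

pivot columns: 0, 1, 2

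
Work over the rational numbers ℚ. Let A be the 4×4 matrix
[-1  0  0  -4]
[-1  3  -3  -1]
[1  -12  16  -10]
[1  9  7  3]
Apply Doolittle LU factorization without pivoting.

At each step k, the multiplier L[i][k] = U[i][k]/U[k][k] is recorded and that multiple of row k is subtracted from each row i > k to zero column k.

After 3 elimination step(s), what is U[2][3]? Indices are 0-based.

U[2][3] = -2

[col 0] pivot -1
  R1 -= 1*R0 → (0, 3, -3, 3)  (L[1][0] := 1)
  R2 -= -1*R0 → (0, -12, 16, -14)  (L[2][0] := -1)
  R3 -= -1*R0 → (0, 9, 7, -1)  (L[3][0] := -1)
[col 1] pivot 3
  R2 -= -4*R1 → (0, 0, 4, -2)  (L[2][1] := -4)
  R3 -= 3*R1 → (0, 0, 16, -10)  (L[3][1] := 3)
[col 2] pivot 4
  R3 -= 4*R2 → (0, 0, 0, -2)  (L[3][2] := 4)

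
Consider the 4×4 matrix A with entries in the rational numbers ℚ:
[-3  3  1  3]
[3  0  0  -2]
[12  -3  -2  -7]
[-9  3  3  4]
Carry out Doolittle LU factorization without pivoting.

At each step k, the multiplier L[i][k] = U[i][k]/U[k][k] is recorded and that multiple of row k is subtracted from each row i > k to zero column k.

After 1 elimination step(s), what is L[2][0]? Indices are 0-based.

L[2][0] = -4

k=0: U[0][0]=-3
  eliminate (1,0): mult=-1, new row 1: (0, 3, 1, 1); set L[1][0]=-1
  eliminate (2,0): mult=-4, new row 2: (0, 9, 2, 5); set L[2][0]=-4
  eliminate (3,0): mult=3, new row 3: (0, -6, 0, -5); set L[3][0]=3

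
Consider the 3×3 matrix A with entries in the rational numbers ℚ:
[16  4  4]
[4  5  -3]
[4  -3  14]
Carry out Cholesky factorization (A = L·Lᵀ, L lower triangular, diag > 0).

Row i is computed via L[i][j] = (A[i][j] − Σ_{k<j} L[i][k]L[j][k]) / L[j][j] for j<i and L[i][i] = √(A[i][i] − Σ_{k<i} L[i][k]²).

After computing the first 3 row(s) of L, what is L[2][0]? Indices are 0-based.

Step 1: L[0][0] = √(16) = 4.
  L[1][0] = (4) / L[0][0] = 1.
Step 2: L[1][1] = √(4) = 2.
  L[2][0] = (4) / L[0][0] = 1.
  L[2][1] = (-4) / L[1][1] = -2.
Step 3: L[2][2] = √(9) = 3.

L[2][0] = 1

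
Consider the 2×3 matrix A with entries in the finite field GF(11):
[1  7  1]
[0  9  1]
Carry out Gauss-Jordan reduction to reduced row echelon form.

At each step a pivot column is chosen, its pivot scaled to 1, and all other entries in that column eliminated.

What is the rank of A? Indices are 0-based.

step 1: normalize row 0 (÷1) = (1, 7, 1)
step 2: normalize row 1 (÷9) = (0, 1, 5)
  row 0: subtract 7×row1 = (1, 0, 10)

rank = 2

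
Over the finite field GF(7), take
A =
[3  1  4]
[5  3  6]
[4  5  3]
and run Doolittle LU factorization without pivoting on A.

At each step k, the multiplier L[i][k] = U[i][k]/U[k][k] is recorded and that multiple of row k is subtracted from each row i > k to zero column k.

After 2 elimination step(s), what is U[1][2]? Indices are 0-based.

U[1][2] = 4

k=0: U[0][0]=3
  eliminate (1,0): mult=4, new row 1: (0, 6, 4); set L[1][0]=4
  eliminate (2,0): mult=6, new row 2: (0, 6, 0); set L[2][0]=6
k=1: U[1][1]=6
  eliminate (2,1): mult=1, new row 2: (0, 0, 3); set L[2][1]=1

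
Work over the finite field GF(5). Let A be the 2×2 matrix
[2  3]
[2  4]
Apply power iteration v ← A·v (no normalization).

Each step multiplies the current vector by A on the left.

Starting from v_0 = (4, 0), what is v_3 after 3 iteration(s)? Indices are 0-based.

v_3 = (4, 2)

v_0 = (4, 0).
v_1 = A·v_0 = (3, 3).
v_2 = A·v_1 = (0, 3).
v_3 = A·v_2 = (4, 2).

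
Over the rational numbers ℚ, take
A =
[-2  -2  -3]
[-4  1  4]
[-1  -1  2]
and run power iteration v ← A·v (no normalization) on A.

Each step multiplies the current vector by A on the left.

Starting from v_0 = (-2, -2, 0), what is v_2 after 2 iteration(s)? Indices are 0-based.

v_2 = (-40, -10, -6)

v_0 = (-2, -2, 0).
v_1 = A·v_0 = (8, 6, 4).
v_2 = A·v_1 = (-40, -10, -6).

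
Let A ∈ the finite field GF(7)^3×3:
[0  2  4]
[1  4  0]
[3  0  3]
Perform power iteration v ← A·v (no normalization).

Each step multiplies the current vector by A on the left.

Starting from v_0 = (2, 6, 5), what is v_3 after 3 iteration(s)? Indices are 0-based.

v_0 = (2, 6, 5).
v_1 = A·v_0 = (4, 5, 0).
v_2 = A·v_1 = (3, 3, 5).
v_3 = A·v_2 = (5, 1, 3).

v_3 = (5, 1, 3)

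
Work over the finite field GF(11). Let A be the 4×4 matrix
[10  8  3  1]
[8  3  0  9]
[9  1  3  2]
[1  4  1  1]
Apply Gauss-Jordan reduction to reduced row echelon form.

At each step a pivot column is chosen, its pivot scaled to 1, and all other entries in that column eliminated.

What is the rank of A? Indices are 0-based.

rank = 4

pivot(0,0)=10: scale R0 → (1, 3, 8, 10)
  clear (1,0): R1 −= (8)R0 → (0, 1, 2, 6)
  clear (2,0): R2 −= (9)R0 → (0, 7, 8, 0)
  clear (3,0): R3 −= (1)R0 → (0, 1, 4, 2)
pivot(1,1)=1: scale R1 → (0, 1, 2, 6)
  clear (0,1): R0 −= (3)R1 → (1, 0, 2, 3)
  clear (2,1): R2 −= (7)R1 → (0, 0, 5, 2)
  clear (3,1): R3 −= (1)R1 → (0, 0, 2, 7)
pivot(2,2)=5: scale R2 → (0, 0, 1, 7)
  clear (0,2): R0 −= (2)R2 → (1, 0, 0, 0)
  clear (1,2): R1 −= (2)R2 → (0, 1, 0, 3)
  clear (3,2): R3 −= (2)R2 → (0, 0, 0, 4)
pivot(3,3)=4: scale R3 → (0, 0, 0, 1)
  clear (1,3): R1 −= (3)R3 → (0, 1, 0, 0)
  clear (2,3): R2 −= (7)R3 → (0, 0, 1, 0)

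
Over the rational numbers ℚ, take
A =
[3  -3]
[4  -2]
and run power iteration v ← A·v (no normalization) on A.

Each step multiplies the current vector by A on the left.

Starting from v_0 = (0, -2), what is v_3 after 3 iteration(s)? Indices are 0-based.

v_0 = (0, -2).
v_1 = A·v_0 = (6, 4).
v_2 = A·v_1 = (6, 16).
v_3 = A·v_2 = (-30, -8).

v_3 = (-30, -8)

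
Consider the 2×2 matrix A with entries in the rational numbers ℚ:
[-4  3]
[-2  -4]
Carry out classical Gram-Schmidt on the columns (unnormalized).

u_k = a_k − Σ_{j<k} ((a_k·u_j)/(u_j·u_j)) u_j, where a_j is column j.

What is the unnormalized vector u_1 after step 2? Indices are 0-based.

Step 1: u_0 = a_0 = (-4, -2).
Step 2: u_1 = a_1 − (-1/5)·u_0 = (11/5, -22/5).

u_1 = (11/5, -22/5)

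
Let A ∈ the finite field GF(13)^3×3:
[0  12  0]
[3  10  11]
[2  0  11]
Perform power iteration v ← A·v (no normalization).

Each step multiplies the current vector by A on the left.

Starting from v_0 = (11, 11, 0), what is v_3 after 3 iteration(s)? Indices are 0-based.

v_0 = (11, 11, 0).
v_1 = A·v_0 = (2, 0, 9).
v_2 = A·v_1 = (0, 1, 12).
v_3 = A·v_2 = (12, 12, 2).

v_3 = (12, 12, 2)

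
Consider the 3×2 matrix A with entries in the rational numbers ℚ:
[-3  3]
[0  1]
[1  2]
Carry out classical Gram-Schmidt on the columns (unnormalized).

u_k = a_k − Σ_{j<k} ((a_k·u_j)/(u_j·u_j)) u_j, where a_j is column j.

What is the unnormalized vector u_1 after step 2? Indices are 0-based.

Step 1: u_0 = a_0 = (-3, 0, 1).
Step 2: u_1 = a_1 − (-7/10)·u_0 = (9/10, 1, 27/10).

u_1 = (9/10, 1, 27/10)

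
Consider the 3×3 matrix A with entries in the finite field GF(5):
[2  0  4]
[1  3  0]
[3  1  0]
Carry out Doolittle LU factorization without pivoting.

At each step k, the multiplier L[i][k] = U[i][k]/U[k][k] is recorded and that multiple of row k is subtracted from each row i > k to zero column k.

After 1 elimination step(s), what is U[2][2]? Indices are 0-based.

Step 1: pivot at (0,0) is 2.
  row1 ← row1 − (3)·row0  ⇒  L[1][0]=3, U row1=(0, 3, 3)
  row2 ← row2 − (4)·row0  ⇒  L[2][0]=4, U row2=(0, 1, 4)

U[2][2] = 4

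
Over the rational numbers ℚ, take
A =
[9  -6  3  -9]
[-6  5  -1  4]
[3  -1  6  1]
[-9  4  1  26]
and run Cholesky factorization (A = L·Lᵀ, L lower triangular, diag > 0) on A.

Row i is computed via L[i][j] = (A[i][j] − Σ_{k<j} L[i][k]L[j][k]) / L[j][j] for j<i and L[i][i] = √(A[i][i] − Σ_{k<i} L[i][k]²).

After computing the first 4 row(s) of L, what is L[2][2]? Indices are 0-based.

Step 1: L[0][0] = √(9) = 3.
  L[1][0] = (-6) / L[0][0] = -2.
Step 2: L[1][1] = √(1) = 1.
  L[2][0] = (3) / L[0][0] = 1.
  L[2][1] = (1) / L[1][1] = 1.
Step 3: L[2][2] = √(4) = 2.
  L[3][0] = (-9) / L[0][0] = -3.
  L[3][1] = (-2) / L[1][1] = -2.
  L[3][2] = (6) / L[2][2] = 3.
Step 4: L[3][3] = √(4) = 2.

L[2][2] = 2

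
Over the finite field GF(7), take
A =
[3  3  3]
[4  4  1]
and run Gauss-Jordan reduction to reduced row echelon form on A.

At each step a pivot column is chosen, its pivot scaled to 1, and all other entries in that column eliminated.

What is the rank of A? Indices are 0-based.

rank = 2

[1] R0 /= 3  ⇒  (1, 1, 1)
     R1 -= 4·R0  ⇒  (0, 0, 4)
column 1 empty below row 1
[2] R1 /= 4  ⇒  (0, 0, 1)
     R0 -= 1·R1  ⇒  (1, 1, 0)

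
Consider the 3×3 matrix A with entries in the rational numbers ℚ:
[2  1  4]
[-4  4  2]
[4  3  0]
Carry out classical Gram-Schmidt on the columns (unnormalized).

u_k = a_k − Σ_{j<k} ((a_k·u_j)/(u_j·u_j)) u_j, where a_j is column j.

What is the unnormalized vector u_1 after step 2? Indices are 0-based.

u_1 = (10/9, 34/9, 29/9)

Step 1: u_0 = a_0 = (2, -4, 4).
Step 2: u_1 = a_1 − (-1/18)·u_0 = (10/9, 34/9, 29/9).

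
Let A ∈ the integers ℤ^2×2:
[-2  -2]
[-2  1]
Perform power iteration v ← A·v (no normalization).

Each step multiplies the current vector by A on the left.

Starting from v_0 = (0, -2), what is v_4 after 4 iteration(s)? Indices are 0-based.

v_0 = (0, -2).
v_1 = A·v_0 = (4, -2).
v_2 = A·v_1 = (-4, -10).
v_3 = A·v_2 = (28, -2).
v_4 = A·v_3 = (-52, -58).

v_4 = (-52, -58)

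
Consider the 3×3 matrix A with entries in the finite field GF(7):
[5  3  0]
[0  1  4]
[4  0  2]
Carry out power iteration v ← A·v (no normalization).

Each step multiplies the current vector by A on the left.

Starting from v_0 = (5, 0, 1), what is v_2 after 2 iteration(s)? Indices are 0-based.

v_0 = (5, 0, 1).
v_1 = A·v_0 = (4, 4, 1).
v_2 = A·v_1 = (4, 1, 4).

v_2 = (4, 1, 4)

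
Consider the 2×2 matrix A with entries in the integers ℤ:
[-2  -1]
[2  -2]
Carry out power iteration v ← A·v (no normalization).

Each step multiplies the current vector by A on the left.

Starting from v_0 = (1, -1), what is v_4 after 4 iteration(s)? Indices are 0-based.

v_0 = (1, -1).
v_1 = A·v_0 = (-1, 4).
v_2 = A·v_1 = (-2, -10).
v_3 = A·v_2 = (14, 16).
v_4 = A·v_3 = (-44, -4).

v_4 = (-44, -4)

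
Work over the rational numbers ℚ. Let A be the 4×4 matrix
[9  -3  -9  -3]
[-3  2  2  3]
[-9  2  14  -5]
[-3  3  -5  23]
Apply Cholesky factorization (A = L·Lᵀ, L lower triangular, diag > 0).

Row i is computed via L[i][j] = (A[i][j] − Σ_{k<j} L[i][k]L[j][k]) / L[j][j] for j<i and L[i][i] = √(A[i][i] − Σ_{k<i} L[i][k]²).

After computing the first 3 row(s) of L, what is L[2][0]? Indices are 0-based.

Step 1: L[0][0] = √(9) = 3.
  L[1][0] = (-3) / L[0][0] = -1.
Step 2: L[1][1] = √(1) = 1.
  L[2][0] = (-9) / L[0][0] = -3.
  L[2][1] = (-1) / L[1][1] = -1.
Step 3: L[2][2] = √(4) = 2.

L[2][0] = -3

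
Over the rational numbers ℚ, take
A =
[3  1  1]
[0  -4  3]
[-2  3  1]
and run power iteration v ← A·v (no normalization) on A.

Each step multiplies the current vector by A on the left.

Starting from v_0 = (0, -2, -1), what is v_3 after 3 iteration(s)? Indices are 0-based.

v_3 = (-60, 206, -87)

v_0 = (0, -2, -1).
v_1 = A·v_0 = (-3, 5, -7).
v_2 = A·v_1 = (-11, -41, 14).
v_3 = A·v_2 = (-60, 206, -87).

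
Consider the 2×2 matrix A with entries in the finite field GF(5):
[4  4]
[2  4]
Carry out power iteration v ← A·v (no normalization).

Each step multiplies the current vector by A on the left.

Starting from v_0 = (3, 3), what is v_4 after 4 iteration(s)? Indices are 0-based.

v_4 = (2, 3)

v_0 = (3, 3).
v_1 = A·v_0 = (4, 3).
v_2 = A·v_1 = (3, 0).
v_3 = A·v_2 = (2, 1).
v_4 = A·v_3 = (2, 3).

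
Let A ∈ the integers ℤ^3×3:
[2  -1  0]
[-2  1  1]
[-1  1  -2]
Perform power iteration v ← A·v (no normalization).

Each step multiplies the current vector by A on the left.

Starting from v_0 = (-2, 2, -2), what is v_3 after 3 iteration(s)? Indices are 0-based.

v_3 = (-56, 50, 52)

v_0 = (-2, 2, -2).
v_1 = A·v_0 = (-6, 4, 8).
v_2 = A·v_1 = (-16, 24, -6).
v_3 = A·v_2 = (-56, 50, 52).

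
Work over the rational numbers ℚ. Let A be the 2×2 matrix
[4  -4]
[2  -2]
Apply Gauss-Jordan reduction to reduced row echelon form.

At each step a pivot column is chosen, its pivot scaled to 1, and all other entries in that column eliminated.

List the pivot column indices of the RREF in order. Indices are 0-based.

pivot columns: 0

pivot(0,0)=4: scale R0 → (1, -1)
  clear (1,0): R1 −= (2)R0 → (0, 0)
col 1: no nonzero at/below row 1; advance.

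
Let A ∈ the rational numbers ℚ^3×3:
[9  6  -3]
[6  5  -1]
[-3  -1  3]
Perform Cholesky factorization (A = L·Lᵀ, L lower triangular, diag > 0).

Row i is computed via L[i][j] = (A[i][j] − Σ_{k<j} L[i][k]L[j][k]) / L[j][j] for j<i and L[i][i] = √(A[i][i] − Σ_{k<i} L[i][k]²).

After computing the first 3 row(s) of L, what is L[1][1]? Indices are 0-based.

Step 1: L[0][0] = √(9) = 3.
  L[1][0] = (6) / L[0][0] = 2.
Step 2: L[1][1] = √(1) = 1.
  L[2][0] = (-3) / L[0][0] = -1.
  L[2][1] = (1) / L[1][1] = 1.
Step 3: L[2][2] = √(1) = 1.

L[1][1] = 1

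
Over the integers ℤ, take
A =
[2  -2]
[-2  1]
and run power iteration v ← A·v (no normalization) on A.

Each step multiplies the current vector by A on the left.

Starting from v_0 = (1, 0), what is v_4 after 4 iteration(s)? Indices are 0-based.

v_4 = (100, -78)

v_0 = (1, 0).
v_1 = A·v_0 = (2, -2).
v_2 = A·v_1 = (8, -6).
v_3 = A·v_2 = (28, -22).
v_4 = A·v_3 = (100, -78).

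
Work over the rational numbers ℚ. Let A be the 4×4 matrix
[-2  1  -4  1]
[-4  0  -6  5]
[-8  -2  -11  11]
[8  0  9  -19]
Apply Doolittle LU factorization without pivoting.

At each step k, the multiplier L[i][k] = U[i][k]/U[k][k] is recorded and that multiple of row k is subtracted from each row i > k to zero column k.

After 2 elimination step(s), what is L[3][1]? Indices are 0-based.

L[3][1] = -2

Step 1: pivot at (0,0) is -2.
  row1 ← row1 − (2)·row0  ⇒  L[1][0]=2, U row1=(0, -2, 2, 3)
  row2 ← row2 − (4)·row0  ⇒  L[2][0]=4, U row2=(0, -6, 5, 7)
  row3 ← row3 − (-4)·row0  ⇒  L[3][0]=-4, U row3=(0, 4, -7, -15)
Step 2: pivot at (1,1) is -2.
  row2 ← row2 − (3)·row1  ⇒  L[2][1]=3, U row2=(0, 0, -1, -2)
  row3 ← row3 − (-2)·row1  ⇒  L[3][1]=-2, U row3=(0, 0, -3, -9)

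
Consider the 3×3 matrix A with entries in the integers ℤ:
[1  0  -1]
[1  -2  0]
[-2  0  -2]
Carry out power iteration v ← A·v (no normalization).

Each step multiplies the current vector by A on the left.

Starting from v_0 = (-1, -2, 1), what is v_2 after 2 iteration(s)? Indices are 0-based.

v_2 = (-2, -8, 4)

v_0 = (-1, -2, 1).
v_1 = A·v_0 = (-2, 3, 0).
v_2 = A·v_1 = (-2, -8, 4).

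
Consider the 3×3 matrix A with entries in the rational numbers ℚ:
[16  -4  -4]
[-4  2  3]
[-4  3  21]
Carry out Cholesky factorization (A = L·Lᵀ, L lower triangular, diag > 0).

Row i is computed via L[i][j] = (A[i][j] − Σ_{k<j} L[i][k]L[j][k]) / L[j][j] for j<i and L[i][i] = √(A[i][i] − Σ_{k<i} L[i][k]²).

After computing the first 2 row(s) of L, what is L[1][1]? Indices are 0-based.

Step 1: L[0][0] = √(16) = 4.
  L[1][0] = (-4) / L[0][0] = -1.
Step 2: L[1][1] = √(1) = 1.

L[1][1] = 1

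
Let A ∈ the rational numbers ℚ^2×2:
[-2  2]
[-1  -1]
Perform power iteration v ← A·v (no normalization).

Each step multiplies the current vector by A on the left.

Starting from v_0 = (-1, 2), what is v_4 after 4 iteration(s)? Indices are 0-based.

v_0 = (-1, 2).
v_1 = A·v_0 = (6, -1).
v_2 = A·v_1 = (-14, -5).
v_3 = A·v_2 = (18, 19).
v_4 = A·v_3 = (2, -37).

v_4 = (2, -37)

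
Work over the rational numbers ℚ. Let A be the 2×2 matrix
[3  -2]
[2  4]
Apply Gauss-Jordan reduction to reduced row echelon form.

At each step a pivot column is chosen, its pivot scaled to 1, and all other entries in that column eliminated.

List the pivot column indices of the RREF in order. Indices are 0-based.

pivot columns: 0, 1

step 1: normalize row 0 (÷3) = (1, -2/3)
  row 1: subtract 2×row0 = (0, 16/3)
step 2: normalize row 1 (÷16/3) = (0, 1)
  row 0: subtract -2/3×row1 = (1, 0)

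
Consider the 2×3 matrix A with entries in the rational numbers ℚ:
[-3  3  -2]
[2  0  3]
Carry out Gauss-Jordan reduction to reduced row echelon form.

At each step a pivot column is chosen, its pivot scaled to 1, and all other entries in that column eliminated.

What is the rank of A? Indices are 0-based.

[1] R0 /= -3  ⇒  (1, -1, 2/3)
     R1 -= 2·R0  ⇒  (0, 2, 5/3)
[2] R1 /= 2  ⇒  (0, 1, 5/6)
     R0 -= -1·R1  ⇒  (1, 0, 3/2)

rank = 2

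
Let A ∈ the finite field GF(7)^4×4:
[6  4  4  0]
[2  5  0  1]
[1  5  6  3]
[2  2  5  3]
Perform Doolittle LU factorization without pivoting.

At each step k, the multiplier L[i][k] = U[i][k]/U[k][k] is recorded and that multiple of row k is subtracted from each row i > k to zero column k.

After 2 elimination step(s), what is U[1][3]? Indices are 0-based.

[col 0] pivot 6
  R1 -= 5*R0 → (0, 6, 1, 1)  (L[1][0] := 5)
  R2 -= 6*R0 → (0, 2, 3, 3)  (L[2][0] := 6)
  R3 -= 5*R0 → (0, 3, 6, 3)  (L[3][0] := 5)
[col 1] pivot 6
  R2 -= 5*R1 → (0, 0, 5, 5)  (L[2][1] := 5)
  R3 -= 4*R1 → (0, 0, 2, 6)  (L[3][1] := 4)

U[1][3] = 1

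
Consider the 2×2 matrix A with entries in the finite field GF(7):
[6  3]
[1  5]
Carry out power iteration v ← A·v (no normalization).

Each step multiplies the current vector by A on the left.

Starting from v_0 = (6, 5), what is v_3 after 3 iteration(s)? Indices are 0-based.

v_3 = (2, 1)

v_0 = (6, 5).
v_1 = A·v_0 = (2, 3).
v_2 = A·v_1 = (0, 3).
v_3 = A·v_2 = (2, 1).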